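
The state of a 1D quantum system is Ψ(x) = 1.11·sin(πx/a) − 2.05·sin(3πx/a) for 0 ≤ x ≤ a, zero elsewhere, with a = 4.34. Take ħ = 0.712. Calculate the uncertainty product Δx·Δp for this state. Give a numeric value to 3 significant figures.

Δx = √(⟨x²⟩−⟨x⟩²), Δp = √(⟨p²⟩−⟨p⟩²).
On 0 ≤ x ≤ a (j ≠ l): ∫sin²(jπx/a) dx = a/2, ∫sin(jπx/a)·sin(lπx/a) dx = 0; diagonal moments ∫x·sin²(jπx/a) dx = a²/4, ∫x²·sin²(jπx/a) dx = a³·(1/6 − 1/(4j²π²)); cross terms ∫x·sin(jπx/a)·sin(lπx/a) dx = 0 for j + l even and −4jla²/(π²(j² − l²)²) for j + l odd, ∫x²·sin(jπx/a)·sin(lπx/a) dx = (−1)^(j+l)·4jla³/(π²(j² − l²)²); higher powers the same way via product-to-sum and parts. d²/dx² sin(jπx/a) = −(jπ/a)²·sin(jπx/a); on 0 ≤ x ≤ a, ∫sin²(jπx/a) dx = a/2 and ∫sin(jπx/a)·sin(lπx/a) dx = 0 for j ≠ l, so only diagonal terms survive in ∫|Ψ|² and ∫Ψ·Ψ″; ∫Ψ·Ψ′ dx = [Ψ²/2] between the walls = 0.
Normalization: ∫|Ψ|² dx = 11.793.
⟨x⟩ = 2.1700, ⟨x²⟩ = 5.3809 ⇒ Δx = 0.81976.
⟨p⟩ = 0.0000, ⟨p²⟩ = 1.9089 ⇒ Δp = 1.3816.
Δx·Δp = 1.1326.

1.13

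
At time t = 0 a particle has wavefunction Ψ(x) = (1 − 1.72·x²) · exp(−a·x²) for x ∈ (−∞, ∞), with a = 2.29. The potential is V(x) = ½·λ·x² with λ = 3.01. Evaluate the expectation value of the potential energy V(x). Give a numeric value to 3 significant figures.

⟨V⟩ = ∫ V(x)·|Ψ|² dx / ∫|Ψ|² dx.
Expand each integrand as polynomial × e^(−2ax²) and use ∫x^(2j)·e^(−2ax²) dx = (2j−1)!!/(4a)^j · √(π/(2a)), odd powers → 0; here √(π/(2a)) = 0.82821.
State is unnormalized: ∫|Ψ|² dx = 0.60479, and ∫Ψ*·V(x)·Ψ dx = 0.054736, so ⟨V⟩ = 0.054736 / 0.60479.
⟨V⟩ = 0.090504.

0.0905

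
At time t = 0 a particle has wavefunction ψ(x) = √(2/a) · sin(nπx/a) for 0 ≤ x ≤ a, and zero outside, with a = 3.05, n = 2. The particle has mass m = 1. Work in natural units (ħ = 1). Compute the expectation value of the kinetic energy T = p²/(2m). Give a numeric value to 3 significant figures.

T = −(ħ²/2m) d²/dx², so ⟨T⟩ = −(ħ²/2m) ∫ ψ*·ψ'' dx; with m = 1.
d/dx sin(nπx/a) = (nπ/a)·cos(nπx/a) and d²/dx² sin(nπx/a) = −(nπ/a)²·sin(nπx/a); on 0 ≤ x ≤ a, ∫sin²(nπx/a) dx = a/2 and ∫sin(nπx/a)·cos(nπx/a) dx = 0.
⟨T⟩ = 2.1219.

2.12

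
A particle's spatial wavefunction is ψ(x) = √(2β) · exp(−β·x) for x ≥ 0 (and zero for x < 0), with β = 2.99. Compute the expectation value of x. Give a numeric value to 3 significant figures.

⟨x⟩ = ∫ x·|ψ|² dx (integrals over the domain).
Every integrand reduces to terms xʲ·e^(−2βx) on [0, ∞); use ∫₀^∞ xʲ·e^(−2βx) dx = j!/(2β)^(j+1).
⟨x⟩ = 0.16722.

0.167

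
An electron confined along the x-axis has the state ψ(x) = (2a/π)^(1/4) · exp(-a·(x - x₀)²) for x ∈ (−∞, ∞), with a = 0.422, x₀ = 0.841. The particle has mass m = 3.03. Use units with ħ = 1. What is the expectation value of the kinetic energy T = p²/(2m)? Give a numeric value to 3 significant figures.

0.0696

T = −(ħ²/2m) d²/dx², so ⟨T⟩ = −(ħ²/2m) ∫ ψ*·ψ'' dx; with m = 3.03.
Gaussian moments (u = x − x₀): ∫u^(2j)·e^(−2au²) du = (2j−1)!!/(4a)^j · √(π/(2a)), odd powers integrate to 0; here √(π/(2a)) = 1.9293. Derivatives: d/dx e^(−au²) = −2au·e^(−au²), d²/dx² e^(−au²) = (4a²u² − 2a)·e^(−au²).
⟨T⟩ = 0.069637.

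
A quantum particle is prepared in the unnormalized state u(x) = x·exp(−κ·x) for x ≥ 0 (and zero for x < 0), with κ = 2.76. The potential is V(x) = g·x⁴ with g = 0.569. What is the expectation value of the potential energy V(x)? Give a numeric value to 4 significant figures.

0.2206

⟨V⟩ = ∫ V(x)·|u|² dx / ∫|u|² dx.
Every integrand reduces to terms xʲ·e^(−2κx) on [0, ∞); use ∫₀^∞ xʲ·e^(−2κx) dx = j!/(2κ)^(j+1).
State is unnormalized: ∫|u|² dx = 0.011891, and ∫u*·V(x)·u dx = 0.0026234, so ⟨V⟩ = 0.0026234 / 0.011891.
⟨V⟩ = 0.22063.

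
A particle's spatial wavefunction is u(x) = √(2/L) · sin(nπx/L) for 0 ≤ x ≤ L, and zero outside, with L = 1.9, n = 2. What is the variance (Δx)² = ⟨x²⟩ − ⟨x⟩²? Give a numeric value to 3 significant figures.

Compute ⟨x⟩ and ⟨x²⟩ separately, then (Δx)² = ⟨x²⟩ − ⟨x⟩².
With sin²θ = (1 − cos2θ)/2 on 0 ≤ x ≤ L: ∫sin²(nπx/L) dx = L/2, ∫x·sin²(nπx/L) dx = L²/4, ∫x²·sin²(nπx/L) dx = L³·(1/6 − 1/(4n²π²)); higher powers xᵏ the same way, integrating xᵏ·cos(2nπx/L) by parts.
⟨x⟩ = 0.95000 and ⟨x²⟩ = 1.1576.
(Δx)² = 1.1576 − (0.95000)² = 0.25511.

0.255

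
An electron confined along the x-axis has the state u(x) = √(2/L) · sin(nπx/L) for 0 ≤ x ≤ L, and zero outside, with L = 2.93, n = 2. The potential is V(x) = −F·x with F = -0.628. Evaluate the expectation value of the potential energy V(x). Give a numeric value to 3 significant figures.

0.920

⟨V⟩ = ∫ V(x)·|u|² dx.
With sin²θ = (1 − cos2θ)/2 on 0 ≤ x ≤ L: ∫sin²(nπx/L) dx = L/2, ∫x·sin²(nπx/L) dx = L²/4, ∫x²·sin²(nπx/L) dx = L³·(1/6 − 1/(4n²π²)); higher powers xᵏ the same way, integrating xᵏ·cos(2nπx/L) by parts.
⟨V⟩ = 0.92002.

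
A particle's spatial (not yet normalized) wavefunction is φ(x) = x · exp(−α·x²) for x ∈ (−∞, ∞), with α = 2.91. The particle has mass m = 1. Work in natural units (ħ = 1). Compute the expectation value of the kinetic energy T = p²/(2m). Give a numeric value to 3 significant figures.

T = −(ħ²/2m) d²/dx², so ⟨T⟩ = −(ħ²/2m) ∫ φ*·φ'' dx / ∫|φ|² dx; with m = 1.
Expand each integrand as polynomial × e^(−2αx²) and use ∫x^(2j)·e^(−2αx²) dx = (2j−1)!!/(4α)^j · √(π/(2α)), odd powers → 0; here √(π/(2α)) = 0.73471. Differentiate with the product rule, d/dx e^(−αx²) = −2αx·e^(−αx²).
State is unnormalized: ∫|φ|² dx = 0.063119, and ∫φ*·(−ħ²/2m · φ'') dx = 0.27551, so ⟨T⟩ = 0.27551 / 0.063119.
⟨T⟩ = 4.3650.

4.37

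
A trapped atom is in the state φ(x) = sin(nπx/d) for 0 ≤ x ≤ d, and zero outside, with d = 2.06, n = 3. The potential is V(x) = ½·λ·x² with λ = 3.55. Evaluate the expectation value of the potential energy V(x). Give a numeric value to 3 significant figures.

⟨V⟩ = ∫ V(x)·|φ|² dx / ∫|φ|² dx.
With sin²θ = (1 − cos2θ)/2 on 0 ≤ x ≤ d: ∫sin²(nπx/d) dx = d/2, ∫x·sin²(nπx/d) dx = d²/4, ∫x²·sin²(nπx/d) dx = d³·(1/6 − 1/(4n²π²)); higher powers xᵏ the same way, integrating xᵏ·cos(2nπx/d) by parts.
State is unnormalized: ∫|φ|² dx = 1.0300, and ∫φ*·V(x)·φ dx = 2.5424, so ⟨V⟩ = 2.5424 / 1.0300.
⟨V⟩ = 2.4684.

2.47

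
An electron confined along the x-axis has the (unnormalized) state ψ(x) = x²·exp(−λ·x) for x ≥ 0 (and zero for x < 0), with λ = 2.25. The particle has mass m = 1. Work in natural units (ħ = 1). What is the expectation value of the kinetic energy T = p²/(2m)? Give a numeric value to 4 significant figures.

0.8438

T = −(ħ²/2m) d²/dx², so ⟨T⟩ = −(ħ²/2m) ∫ ψ*·ψ'' dx / ∫|ψ|² dx; with m = 1.
Differentiate x²·exp(−λ·x) with the product rule; every integrand then reduces to terms xʲ·e^(−2λx) on [0, ∞), with ∫₀^∞ xʲ·e^(−2λx) dx = j!/(2λ)^(j+1).
State is unnormalized: ∫|ψ|² dx = 0.013006, and ∫ψ*·(−ħ²/2m · ψ'') dx = 0.010974, so ⟨T⟩ = 0.010974 / 0.013006.
⟨T⟩ = 0.84375.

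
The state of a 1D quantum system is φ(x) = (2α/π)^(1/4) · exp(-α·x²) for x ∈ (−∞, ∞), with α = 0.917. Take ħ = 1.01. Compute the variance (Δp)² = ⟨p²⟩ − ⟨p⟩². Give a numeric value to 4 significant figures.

Compute ⟨p⟩ and ⟨p²⟩ separately; (Δp)² = ⟨p²⟩ − ⟨p⟩².
Gaussian moments: ∫x^(2j)·e^(−2αx²) dx = (2j−1)!!/(4α)^j · √(π/(2α)), odd powers integrate to 0; here √(π/(2α)) = 1.3088. Derivatives: d/dx e^(−αx²) = −2αx·e^(−αx²), d²/dx² e^(−αx²) = (4α²x² − 2α)·e^(−αx²).
⟨p⟩ = 0.0000 and ⟨p²⟩ = 0.93543.
(Δp)² = 0.93543 − (0.0000)² = 0.93543.

0.9354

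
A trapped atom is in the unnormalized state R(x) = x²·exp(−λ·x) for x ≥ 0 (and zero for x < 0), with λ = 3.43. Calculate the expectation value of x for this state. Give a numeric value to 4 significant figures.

0.7289

⟨x⟩ = ∫ x·|R|² dx / ∫|R|² dx (integrals over the domain).
Every integrand reduces to terms xʲ·e^(−2λx) on [0, ∞); use ∫₀^∞ xʲ·e^(−2λx) dx = j!/(2λ)^(j+1).
State is unnormalized: ∫|R|² dx = 0.0015798, and ∫R*·x·R dx = 0.0011514, so ⟨x⟩ = 0.0011514 / 0.0015798.
⟨x⟩ = 0.72886.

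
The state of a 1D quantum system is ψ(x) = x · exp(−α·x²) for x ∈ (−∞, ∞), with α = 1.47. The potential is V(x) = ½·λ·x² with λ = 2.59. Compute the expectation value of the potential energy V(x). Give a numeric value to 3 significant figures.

⟨V⟩ = ∫ V(x)·|ψ|² dx / ∫|ψ|² dx.
Expand each integrand as polynomial × e^(−2αx²) and use ∫x^(2j)·e^(−2αx²) dx = (2j−1)!!/(4α)^j · √(π/(2α)), odd powers → 0; here √(π/(2α)) = 1.0337.
State is unnormalized: ∫|ψ|² dx = 0.17580, and ∫ψ*·V(x)·ψ dx = 0.11615, so ⟨V⟩ = 0.11615 / 0.17580.
⟨V⟩ = 0.66071.

0.661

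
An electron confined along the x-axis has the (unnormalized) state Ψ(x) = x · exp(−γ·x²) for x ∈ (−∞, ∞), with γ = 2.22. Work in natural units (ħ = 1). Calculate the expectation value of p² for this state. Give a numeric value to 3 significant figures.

p² Ψ = −ħ² d²Ψ/dx²; ⟨p²⟩ = −ħ² ∫ Ψ*·Ψ'' dx / ∫|Ψ|² dx.
Expand each integrand as polynomial × e^(−2γx²) and use ∫x^(2j)·e^(−2γx²) dx = (2j−1)!!/(4γ)^j · √(π/(2γ)), odd powers → 0; here √(π/(2γ)) = 0.84117. Differentiate with the product rule, d/dx e^(−γx²) = −2γx·e^(−γx²).
State is unnormalized: ∫|Ψ|² dx = 0.094726, and ∫Ψ*·(−ħ² Ψ'') dx = 0.63088, so ⟨p²⟩ = 0.63088 / 0.094726.
⟨p²⟩ = 6.6600.

6.66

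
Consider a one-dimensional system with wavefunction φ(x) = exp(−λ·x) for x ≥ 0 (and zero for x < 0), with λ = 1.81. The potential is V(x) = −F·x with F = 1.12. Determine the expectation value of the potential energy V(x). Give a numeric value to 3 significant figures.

-0.309

⟨V⟩ = ∫ V(x)·|φ|² dx / ∫|φ|² dx.
Every integrand reduces to terms xʲ·e^(−2λx) on [0, ∞); use ∫₀^∞ xʲ·e^(−2λx) dx = j!/(2λ)^(j+1).
State is unnormalized: ∫|φ|² dx = 0.27624, and ∫φ*·V(x)·φ dx = -0.085467, so ⟨V⟩ = -0.085467 / 0.27624.
⟨V⟩ = -0.30939.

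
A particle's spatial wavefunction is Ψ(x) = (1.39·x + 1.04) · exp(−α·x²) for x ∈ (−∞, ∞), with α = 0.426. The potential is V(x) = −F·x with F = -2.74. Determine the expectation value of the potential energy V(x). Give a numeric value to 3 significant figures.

2.10

⟨V⟩ = ∫ V(x)·|Ψ|² dx / ∫|Ψ|² dx.
Expand each integrand as polynomial × e^(−2αx²) and use ∫x^(2j)·e^(−2αx²) dx = (2j−1)!!/(4α)^j · √(π/(2α)), odd powers → 0; here √(π/(2α)) = 1.9202.
State is unnormalized: ∫|Ψ|² dx = 4.2542, and ∫Ψ*·V(x)·Ψ dx = 8.9272, so ⟨V⟩ = 8.9272 / 4.2542.
⟨V⟩ = 2.0984.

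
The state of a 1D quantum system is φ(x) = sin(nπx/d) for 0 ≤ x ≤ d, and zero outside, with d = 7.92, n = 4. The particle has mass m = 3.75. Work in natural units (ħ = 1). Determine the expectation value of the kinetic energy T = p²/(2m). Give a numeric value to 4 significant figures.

T = −(ħ²/2m) d²/dx², so ⟨T⟩ = −(ħ²/2m) ∫ φ*·φ'' dx / ∫|φ|² dx; with m = 3.75.
d/dx sin(nπx/d) = (nπ/d)·cos(nπx/d) and d²/dx² sin(nπx/d) = −(nπ/d)²·sin(nπx/d); on 0 ≤ x ≤ d, ∫sin²(nπx/d) dx = d/2 and ∫sin(nπx/d)·cos(nπx/d) dx = 0.
State is unnormalized: ∫|φ|² dx = 3.9600, and ∫φ*·(−ħ²/2m · φ'') dx = 1.3292, so ⟨T⟩ = 1.3292 / 3.9600.
⟨T⟩ = 0.33567.

0.3357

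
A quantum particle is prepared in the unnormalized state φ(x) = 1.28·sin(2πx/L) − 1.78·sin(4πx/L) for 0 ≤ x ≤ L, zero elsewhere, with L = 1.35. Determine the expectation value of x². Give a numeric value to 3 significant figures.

⟨x²⟩ = ∫ x²·|φ|² dx / ∫|φ|² dx (integrals over the domain).
On 0 ≤ x ≤ L (j ≠ l): ∫sin²(jπx/L) dx = L/2, ∫sin(jπx/L)·sin(lπx/L) dx = 0; diagonal moments ∫x·sin²(jπx/L) dx = L²/4, ∫x²·sin²(jπx/L) dx = L³·(1/6 − 1/(4j²π²)); cross terms ∫x·sin(jπx/L)·sin(lπx/L) dx = 0 for j + l even and −4jlL²/(π²(j² − l²)²) for j + l odd, ∫x²·sin(jπx/L)·sin(lπx/L) dx = (−1)^(j+l)·4jlL³/(π²(j² − l²)²); higher powers the same way via product-to-sum and parts.
State is unnormalized: ∫|φ|² dx = 3.2446, and ∫φ*·x²·φ dx = 1.6808, so ⟨x²⟩ = 1.6808 / 3.2446.
⟨x²⟩ = 0.51803.

0.518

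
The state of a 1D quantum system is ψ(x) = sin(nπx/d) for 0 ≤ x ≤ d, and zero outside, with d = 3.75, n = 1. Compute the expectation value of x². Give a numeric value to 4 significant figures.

⟨x²⟩ = ∫ x²·|ψ|² dx / ∫|ψ|² dx (integrals over the domain).
With sin²θ = (1 − cos2θ)/2 on 0 ≤ x ≤ d: ∫sin²(nπx/d) dx = d/2, ∫x·sin²(nπx/d) dx = d²/4, ∫x²·sin²(nπx/d) dx = d³·(1/6 − 1/(4n²π²)); higher powers xᵏ the same way, integrating xᵏ·cos(2nπx/d) by parts.
State is unnormalized: ∫|ψ|² dx = 1.8750, and ∫ψ*·x²·ψ dx = 7.4533, so ⟨x²⟩ = 7.4533 / 1.8750.
⟨x²⟩ = 3.9751.

3.975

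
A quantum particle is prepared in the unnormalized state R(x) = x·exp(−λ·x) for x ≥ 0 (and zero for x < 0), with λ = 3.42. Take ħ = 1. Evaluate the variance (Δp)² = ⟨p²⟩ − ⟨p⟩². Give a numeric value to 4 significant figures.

11.70

Compute ⟨p⟩ and ⟨p²⟩ separately; (Δp)² = ⟨p²⟩ − ⟨p⟩².
Differentiate x·exp(−λ·x) with the product rule; every integrand then reduces to terms xʲ·e^(−2λx) on [0, ∞), with ∫₀^∞ xʲ·e^(−2λx) dx = j!/(2λ)^(j+1).
Normalization: ∫|R|² dx = 0.0062497.
⟨p⟩ = 0.0000 and ⟨p²⟩ = 11.696.
(Δp)² = 11.696 − (0.0000)² = 11.696.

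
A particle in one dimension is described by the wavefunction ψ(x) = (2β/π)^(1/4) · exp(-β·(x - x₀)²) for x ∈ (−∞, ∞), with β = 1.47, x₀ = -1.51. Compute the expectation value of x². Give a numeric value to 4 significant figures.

2.450

⟨x²⟩ = ∫ x²·|ψ|² dx (integrals over the domain).
Gaussian moments (u = x − x₀): ∫u^(2j)·e^(−2βu²) du = (2j−1)!!/(4β)^j · √(π/(2β)), odd powers integrate to 0; here √(π/(2β)) = 1.0337.
⟨x²⟩ = 2.4502.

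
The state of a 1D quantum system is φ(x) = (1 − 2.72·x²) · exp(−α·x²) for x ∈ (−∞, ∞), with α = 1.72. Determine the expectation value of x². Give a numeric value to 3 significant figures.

0.208

⟨x²⟩ = ∫ x²·|φ|² dx / ∫|φ|² dx (integrals over the domain).
Expand each integrand as polynomial × e^(−2αx²) and use ∫x^(2j)·e^(−2αx²) dx = (2j−1)!!/(4α)^j · √(π/(2α)), odd powers → 0; here √(π/(2α)) = 0.95564.
State is unnormalized: ∫|φ|² dx = 0.64812, and ∫φ*·x²·φ dx = 0.13507, so ⟨x²⟩ = 0.13507 / 0.64812.
⟨x²⟩ = 0.20840.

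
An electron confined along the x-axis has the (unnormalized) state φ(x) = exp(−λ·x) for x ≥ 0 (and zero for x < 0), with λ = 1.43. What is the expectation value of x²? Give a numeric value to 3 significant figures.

0.245

⟨x²⟩ = ∫ x²·|φ|² dx / ∫|φ|² dx (integrals over the domain).
Every integrand reduces to terms xʲ·e^(−2λx) on [0, ∞); use ∫₀^∞ xʲ·e^(−2λx) dx = j!/(2λ)^(j+1).
State is unnormalized: ∫|φ|² dx = 0.34965, and ∫φ*·x²·φ dx = 0.085493, so ⟨x²⟩ = 0.085493 / 0.34965.
⟨x²⟩ = 0.24451.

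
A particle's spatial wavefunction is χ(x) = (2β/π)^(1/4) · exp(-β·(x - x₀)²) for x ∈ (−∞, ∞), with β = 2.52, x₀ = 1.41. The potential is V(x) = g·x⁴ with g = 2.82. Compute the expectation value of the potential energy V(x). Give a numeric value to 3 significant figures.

14.6

⟨V⟩ = ∫ V(x)·|χ|² dx.
Gaussian moments (u = x − x₀): ∫u^(2j)·e^(−2βu²) du = (2j−1)!!/(4β)^j · √(π/(2β)), odd powers integrate to 0; here √(π/(2β)) = 0.78951.
⟨V⟩ = 14.567.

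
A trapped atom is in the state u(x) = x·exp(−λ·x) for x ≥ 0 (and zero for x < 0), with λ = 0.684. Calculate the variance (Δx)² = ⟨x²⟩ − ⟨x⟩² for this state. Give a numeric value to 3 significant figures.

1.60

Compute ⟨x⟩ and ⟨x²⟩ separately, then (Δx)² = ⟨x²⟩ − ⟨x⟩².
Every integrand reduces to terms xʲ·e^(−2λx) on [0, ∞); use ∫₀^∞ xʲ·e^(−2λx) dx = j!/(2λ)^(j+1).
Normalization: ∫|u|² dx = 0.78122.
⟨x⟩ = 2.1930 and ⟨x²⟩ = 6.4122.
(Δx)² = 6.4122 − (2.1930)² = 1.6031.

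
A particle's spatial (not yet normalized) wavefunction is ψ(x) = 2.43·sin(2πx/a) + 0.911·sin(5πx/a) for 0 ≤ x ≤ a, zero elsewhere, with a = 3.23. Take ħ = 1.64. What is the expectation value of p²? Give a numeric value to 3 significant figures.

p² ψ = −ħ² d²ψ/dx²; ⟨p²⟩ = −ħ² ∫ ψ*·ψ'' dx / ∫|ψ|² dx.
d²/dx² sin(jπx/a) = −(jπ/a)²·sin(jπx/a); on 0 ≤ x ≤ a, ∫sin²(jπx/a) dx = a/2 and ∫sin(jπx/a)·sin(lπx/a) dx = 0 for j ≠ l, so only diagonal terms survive in ∫|ψ|² and ∫ψ·ψ″; ∫ψ·ψ′ dx = [ψ²/2] between the walls = 0.
State is unnormalized: ∫|ψ|² dx = 10.877, and ∫ψ*·(−ħ² ψ'') dx = 182.31, so ⟨p²⟩ = 182.31 / 10.877.
⟨p²⟩ = 16.762.

16.8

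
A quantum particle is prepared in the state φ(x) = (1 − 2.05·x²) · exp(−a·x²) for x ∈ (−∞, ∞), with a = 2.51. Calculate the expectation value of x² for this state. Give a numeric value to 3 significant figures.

0.0556

⟨x²⟩ = ∫ x²·|φ|² dx / ∫|φ|² dx (integrals over the domain).
Expand each integrand as polynomial × e^(−2ax²) and use ∫x^(2j)·e^(−2ax²) dx = (2j−1)!!/(4a)^j · √(π/(2a)), odd powers → 0; here √(π/(2a)) = 0.79108.
State is unnormalized: ∫|φ|² dx = 0.56698, and ∫φ*·x²·φ dx = 0.031538, so ⟨x²⟩ = 0.031538 / 0.56698.
⟨x²⟩ = 0.055625.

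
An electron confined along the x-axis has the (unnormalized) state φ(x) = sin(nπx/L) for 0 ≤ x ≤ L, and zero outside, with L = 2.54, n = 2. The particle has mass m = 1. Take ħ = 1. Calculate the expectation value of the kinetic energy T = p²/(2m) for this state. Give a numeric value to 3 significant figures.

T = −(ħ²/2m) d²/dx², so ⟨T⟩ = −(ħ²/2m) ∫ φ*·φ'' dx / ∫|φ|² dx; with m = 1.
d/dx sin(nπx/L) = (nπ/L)·cos(nπx/L) and d²/dx² sin(nπx/L) = −(nπ/L)²·sin(nπx/L); on 0 ≤ x ≤ L, ∫sin²(nπx/L) dx = L/2 and ∫sin(nπx/L)·cos(nπx/L) dx = 0.
State is unnormalized: ∫|φ|² dx = 1.2700, and ∫φ*·(−ħ²/2m · φ'') dx = 3.8857, so ⟨T⟩ = 3.8857 / 1.2700.
⟨T⟩ = 3.0596.

3.06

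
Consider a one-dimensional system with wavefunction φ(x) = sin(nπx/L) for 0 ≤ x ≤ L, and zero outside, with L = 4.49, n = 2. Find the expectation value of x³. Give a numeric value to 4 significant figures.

20.91

⟨x³⟩ = ∫ x³·|φ|² dx / ∫|φ|² dx (integrals over the domain).
With sin²θ = (1 − cos2θ)/2 on 0 ≤ x ≤ L: ∫sin²(nπx/L) dx = L/2, ∫x·sin²(nπx/L) dx = L²/4, ∫x²·sin²(nπx/L) dx = L³·(1/6 − 1/(4n²π²)); higher powers xᵏ the same way, integrating xᵏ·cos(2nπx/L) by parts.
State is unnormalized: ∫|φ|² dx = 2.2450, and ∫φ*·x³·φ dx = 46.943, so ⟨x³⟩ = 46.943 / 2.2450.
⟨x³⟩ = 20.910.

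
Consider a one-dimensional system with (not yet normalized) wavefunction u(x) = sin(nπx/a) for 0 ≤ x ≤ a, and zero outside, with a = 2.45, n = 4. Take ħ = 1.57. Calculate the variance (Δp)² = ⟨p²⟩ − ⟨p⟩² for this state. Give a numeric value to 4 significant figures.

Compute ⟨p⟩ and ⟨p²⟩ separately; (Δp)² = ⟨p²⟩ − ⟨p⟩².
d/dx sin(nπx/a) = (nπ/a)·cos(nπx/a) and d²/dx² sin(nπx/a) = −(nπ/a)²·sin(nπx/a); on 0 ≤ x ≤ a, ∫sin²(nπx/a) dx = a/2 and ∫sin(nπx/a)·cos(nπx/a) dx = 0.
Normalization: ∫|u|² dx = 1.2250.
⟨p⟩ = 0.0000 and ⟨p²⟩ = 64.847.
(Δp)² = 64.847 − (0.0000)² = 64.847.

64.85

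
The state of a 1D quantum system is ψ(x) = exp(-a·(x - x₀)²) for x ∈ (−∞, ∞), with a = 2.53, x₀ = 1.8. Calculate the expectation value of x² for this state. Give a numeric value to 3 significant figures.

3.34

⟨x²⟩ = ∫ x²·|ψ|² dx / ∫|ψ|² dx (integrals over the domain).
Gaussian moments (u = x − x₀): ∫u^(2j)·e^(−2au²) du = (2j−1)!!/(4a)^j · √(π/(2a)), odd powers integrate to 0; here √(π/(2a)) = 0.78795.
State is unnormalized: ∫|ψ|² dx = 0.78795, and ∫ψ*·x²·ψ dx = 2.6308, so ⟨x²⟩ = 2.6308 / 0.78795.
⟨x²⟩ = 3.3388.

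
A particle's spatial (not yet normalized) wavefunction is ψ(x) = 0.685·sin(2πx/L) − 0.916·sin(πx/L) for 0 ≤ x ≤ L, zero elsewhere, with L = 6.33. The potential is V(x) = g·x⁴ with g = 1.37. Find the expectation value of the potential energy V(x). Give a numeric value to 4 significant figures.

546.1

⟨V⟩ = ∫ V(x)·|ψ|² dx / ∫|ψ|² dx.
On 0 ≤ x ≤ L (j ≠ l): ∫sin²(jπx/L) dx = L/2, ∫sin(jπx/L)·sin(lπx/L) dx = 0; diagonal moments ∫x·sin²(jπx/L) dx = L²/4, ∫x²·sin²(jπx/L) dx = L³·(1/6 − 1/(4j²π²)); cross terms ∫x·sin(jπx/L)·sin(lπx/L) dx = 0 for j + l even and −4jlL²/(π²(j² − l²)²) for j + l odd, ∫x²·sin(jπx/L)·sin(lπx/L) dx = (−1)^(j+l)·4jlL³/(π²(j² − l²)²); higher powers the same way via product-to-sum and parts.
State is unnormalized: ∫|ψ|² dx = 4.1407, and ∫ψ*·V(x)·ψ dx = 2261.4, so ⟨V⟩ = 2261.4 / 4.1407.
⟨V⟩ = 546.14.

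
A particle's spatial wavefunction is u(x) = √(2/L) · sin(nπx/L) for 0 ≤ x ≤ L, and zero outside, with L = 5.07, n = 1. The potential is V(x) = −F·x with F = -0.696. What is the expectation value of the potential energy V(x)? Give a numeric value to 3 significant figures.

1.76

⟨V⟩ = ∫ V(x)·|u|² dx.
With sin²θ = (1 − cos2θ)/2 on 0 ≤ x ≤ L: ∫sin²(nπx/L) dx = L/2, ∫x·sin²(nπx/L) dx = L²/4, ∫x²·sin²(nπx/L) dx = L³·(1/6 − 1/(4n²π²)); higher powers xᵏ the same way, integrating xᵏ·cos(2nπx/L) by parts.
⟨V⟩ = 1.7644.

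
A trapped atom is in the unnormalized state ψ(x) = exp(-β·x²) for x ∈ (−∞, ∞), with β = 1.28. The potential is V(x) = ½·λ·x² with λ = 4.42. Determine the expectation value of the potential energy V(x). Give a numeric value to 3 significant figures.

⟨V⟩ = ∫ V(x)·|ψ|² dx / ∫|ψ|² dx.
Gaussian moments: ∫x^(2j)·e^(−2βx²) dx = (2j−1)!!/(4β)^j · √(π/(2β)), odd powers integrate to 0; here √(π/(2β)) = 1.1078.
State is unnormalized: ∫|ψ|² dx = 1.1078, and ∫ψ*·V(x)·ψ dx = 0.47816, so ⟨V⟩ = 0.47816 / 1.1078.
⟨V⟩ = 0.43164.

0.432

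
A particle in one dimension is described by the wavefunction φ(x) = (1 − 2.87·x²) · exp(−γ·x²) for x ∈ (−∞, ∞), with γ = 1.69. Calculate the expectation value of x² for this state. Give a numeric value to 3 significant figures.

0.247

⟨x²⟩ = ∫ x²·|φ|² dx / ∫|φ|² dx (integrals over the domain).
Expand each integrand as polynomial × e^(−2γx²) and use ∫x^(2j)·e^(−2γx²) dx = (2j−1)!!/(4γ)^j · √(π/(2γ)), odd powers → 0; here √(π/(2γ)) = 0.96409.
State is unnormalized: ∫|φ|² dx = 0.66679, and ∫φ*·x²·φ dx = 0.16492, so ⟨x²⟩ = 0.16492 / 0.66679.
⟨x²⟩ = 0.24733.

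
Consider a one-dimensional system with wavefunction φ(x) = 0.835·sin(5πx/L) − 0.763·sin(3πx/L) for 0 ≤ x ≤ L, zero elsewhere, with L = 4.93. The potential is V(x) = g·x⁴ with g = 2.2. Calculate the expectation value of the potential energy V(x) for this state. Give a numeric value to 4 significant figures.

147.4

⟨V⟩ = ∫ V(x)·|φ|² dx / ∫|φ|² dx.
On 0 ≤ x ≤ L (j ≠ l): ∫sin²(jπx/L) dx = L/2, ∫sin(jπx/L)·sin(lπx/L) dx = 0; diagonal moments ∫x·sin²(jπx/L) dx = L²/4, ∫x²·sin²(jπx/L) dx = L³·(1/6 − 1/(4j²π²)); cross terms ∫x·sin(jπx/L)·sin(lπx/L) dx = 0 for j + l even and −4jlL²/(π²(j² − l²)²) for j + l odd, ∫x²·sin(jπx/L)·sin(lπx/L) dx = (−1)^(j+l)·4jlL³/(π²(j² − l²)²); higher powers the same way via product-to-sum and parts.
State is unnormalized: ∫|φ|² dx = 3.1537, and ∫φ*·V(x)·φ dx = 464.95, so ⟨V⟩ = 464.95 / 3.1537.
⟨V⟩ = 147.43.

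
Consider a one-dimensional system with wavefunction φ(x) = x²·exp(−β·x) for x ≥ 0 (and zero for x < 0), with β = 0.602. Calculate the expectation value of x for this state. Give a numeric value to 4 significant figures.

⟨x⟩ = ∫ x·|φ|² dx / ∫|φ|² dx (integrals over the domain).
Every integrand reduces to terms xʲ·e^(−2βx) on [0, ∞); use ∫₀^∞ xʲ·e^(−2βx) dx = j!/(2β)^(j+1).
State is unnormalized: ∫|φ|² dx = 9.4859, and ∫φ*·x·φ dx = 39.393, so ⟨x⟩ = 39.393 / 9.4859.
⟨x⟩ = 4.1528.

4.153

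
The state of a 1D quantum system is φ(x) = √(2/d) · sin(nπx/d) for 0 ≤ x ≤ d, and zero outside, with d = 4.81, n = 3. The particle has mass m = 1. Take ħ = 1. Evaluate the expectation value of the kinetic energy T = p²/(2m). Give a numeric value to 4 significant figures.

1.920

T = −(ħ²/2m) d²/dx², so ⟨T⟩ = −(ħ²/2m) ∫ φ*·φ'' dx; with m = 1.
d/dx sin(nπx/d) = (nπ/d)·cos(nπx/d) and d²/dx² sin(nπx/d) = −(nπ/d)²·sin(nπx/d); on 0 ≤ x ≤ d, ∫sin²(nπx/d) dx = d/2 and ∫sin(nπx/d)·cos(nπx/d) dx = 0.
⟨T⟩ = 1.9197.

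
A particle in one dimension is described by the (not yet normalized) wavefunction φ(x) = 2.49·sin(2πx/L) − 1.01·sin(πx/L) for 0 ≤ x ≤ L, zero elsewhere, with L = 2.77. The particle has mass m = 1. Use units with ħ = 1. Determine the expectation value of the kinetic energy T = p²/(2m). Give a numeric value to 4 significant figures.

T = −(ħ²/2m) d²/dx², so ⟨T⟩ = −(ħ²/2m) ∫ φ*·φ'' dx / ∫|φ|² dx; with m = 1.
d²/dx² sin(jπx/L) = −(jπ/L)²·sin(jπx/L); on 0 ≤ x ≤ L, ∫sin²(jπx/L) dx = L/2 and ∫sin(jπx/L)·sin(lπx/L) dx = 0 for j ≠ l, so only diagonal terms survive in ∫|φ|² and ∫φ·φ″; ∫φ·φ′ dx = [φ²/2] between the walls = 0.
State is unnormalized: ∫|φ|² dx = 10.000, and ∫φ*·(−ħ²/2m · φ'') dx = 23.000, so ⟨T⟩ = 23.000 / 10.000.
⟨T⟩ = 2.3000.

2.300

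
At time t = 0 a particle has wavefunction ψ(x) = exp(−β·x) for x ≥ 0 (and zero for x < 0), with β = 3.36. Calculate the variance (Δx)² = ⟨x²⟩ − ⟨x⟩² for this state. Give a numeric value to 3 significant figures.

Compute ⟨x⟩ and ⟨x²⟩ separately, then (Δx)² = ⟨x²⟩ − ⟨x⟩².
Every integrand reduces to terms xʲ·e^(−2βx) on [0, ∞); use ∫₀^∞ xʲ·e^(−2βx) dx = j!/(2β)^(j+1).
Normalization: ∫|ψ|² dx = 0.14881.
⟨x⟩ = 0.14881 and ⟨x²⟩ = 0.044289.
(Δx)² = 0.044289 − (0.14881)² = 0.022144.

0.0221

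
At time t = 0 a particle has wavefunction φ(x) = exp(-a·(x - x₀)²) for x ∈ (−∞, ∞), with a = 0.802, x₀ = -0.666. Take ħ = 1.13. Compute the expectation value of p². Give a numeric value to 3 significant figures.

p² φ = −ħ² d²φ/dx²; ⟨p²⟩ = −ħ² ∫ φ*·φ'' dx / ∫|φ|² dx.
Gaussian moments (u = x − x₀): ∫u^(2j)·e^(−2au²) du = (2j−1)!!/(4a)^j · √(π/(2a)), odd powers integrate to 0; here √(π/(2a)) = 1.3995. Derivatives: d/dx e^(−au²) = −2au·e^(−au²), d²/dx² e^(−au²) = (4a²u² − 2a)·e^(−au²).
State is unnormalized: ∫|φ|² dx = 1.3995, and ∫φ*·(−ħ² φ'') dx = 1.4332, so ⟨p²⟩ = 1.4332 / 1.3995.
⟨p²⟩ = 1.0241.

1.02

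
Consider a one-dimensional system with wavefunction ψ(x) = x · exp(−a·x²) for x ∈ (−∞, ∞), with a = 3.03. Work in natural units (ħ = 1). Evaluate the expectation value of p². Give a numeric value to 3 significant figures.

9.09

p² ψ = −ħ² d²ψ/dx²; ⟨p²⟩ = −ħ² ∫ ψ*·ψ'' dx / ∫|ψ|² dx.
Expand each integrand as polynomial × e^(−2ax²) and use ∫x^(2j)·e^(−2ax²) dx = (2j−1)!!/(4a)^j · √(π/(2a)), odd powers → 0; here √(π/(2a)) = 0.72001. Differentiate with the product rule, d/dx e^(−ax²) = −2ax·e^(−ax²).
State is unnormalized: ∫|ψ|² dx = 0.059407, and ∫ψ*·(−ħ² ψ'') dx = 0.54001, so ⟨p²⟩ = 0.54001 / 0.059407.
⟨p²⟩ = 9.0900.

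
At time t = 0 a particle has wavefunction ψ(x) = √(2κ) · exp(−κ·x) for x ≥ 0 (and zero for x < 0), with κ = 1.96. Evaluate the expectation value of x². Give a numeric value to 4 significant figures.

⟨x²⟩ = ∫ x²·|ψ|² dx (integrals over the domain).
Every integrand reduces to terms xʲ·e^(−2κx) on [0, ∞); use ∫₀^∞ xʲ·e^(−2κx) dx = j!/(2κ)^(j+1).
⟨x²⟩ = 0.13015.

0.1302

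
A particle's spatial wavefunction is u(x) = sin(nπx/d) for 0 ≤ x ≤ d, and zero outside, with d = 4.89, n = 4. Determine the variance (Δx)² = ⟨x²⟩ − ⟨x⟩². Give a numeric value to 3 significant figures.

Compute ⟨x⟩ and ⟨x²⟩ separately, then (Δx)² = ⟨x²⟩ − ⟨x⟩².
With sin²θ = (1 − cos2θ)/2 on 0 ≤ x ≤ d: ∫sin²(nπx/d) dx = d/2, ∫x·sin²(nπx/d) dx = d²/4, ∫x²·sin²(nπx/d) dx = d³·(1/6 − 1/(4n²π²)); higher powers xᵏ the same way, integrating xᵏ·cos(2nπx/d) by parts.
Normalization: ∫|u|² dx = 2.4450.
⟨x⟩ = 2.4450 and ⟨x²⟩ = 7.8950.
(Δx)² = 7.8950 − (2.4450)² = 1.9170.

1.92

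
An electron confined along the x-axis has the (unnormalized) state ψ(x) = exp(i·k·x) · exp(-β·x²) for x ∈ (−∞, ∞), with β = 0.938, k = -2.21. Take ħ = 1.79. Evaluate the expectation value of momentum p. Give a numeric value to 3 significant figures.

p ψ = −iħ dψ/dx; then ⟨p⟩ = ∫ ψ*·(pψ) dx / ∫|ψ|² dx.
Gaussian moments: ∫x^(2j)·e^(−2βx²) dx = (2j−1)!!/(4β)^j · √(π/(2β)), odd powers integrate to 0; here √(π/(2β)) = 1.2941. Derivatives: ψ′ = (ik − 2βx)·ψ, ψ″ = ((ik − 2βx)² − 2β)·ψ; the odd-in-x pieces drop out.
State is unnormalized: ∫|ψ|² dx = 1.2941, and ∫ψ*·(−iħ ψ') dx = -5.1192, so ⟨p⟩ = -5.1192 / 1.2941.
⟨p⟩ = -3.9559.

-3.96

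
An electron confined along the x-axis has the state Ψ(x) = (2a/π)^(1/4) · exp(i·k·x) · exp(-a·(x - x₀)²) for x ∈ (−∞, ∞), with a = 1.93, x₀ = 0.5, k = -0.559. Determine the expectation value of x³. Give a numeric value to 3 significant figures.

0.319

⟨x³⟩ = ∫ x³·|Ψ|² dx (integrals over the domain).
Gaussian moments (u = x − x₀): ∫u^(2j)·e^(−2au²) du = (2j−1)!!/(4a)^j · √(π/(2a)), odd powers integrate to 0; here √(π/(2a)) = 0.90216.
⟨x³⟩ = 0.31930.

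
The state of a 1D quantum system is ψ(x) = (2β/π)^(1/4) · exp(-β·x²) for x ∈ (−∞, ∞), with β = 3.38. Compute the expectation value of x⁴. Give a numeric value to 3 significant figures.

0.0164

⟨x⁴⟩ = ∫ x⁴·|ψ|² dx (integrals over the domain).
Gaussian moments: ∫x^(2j)·e^(−2βx²) dx = (2j−1)!!/(4β)^j · √(π/(2β)), odd powers integrate to 0; here √(π/(2β)) = 0.68171.
⟨x⁴⟩ = 0.016412.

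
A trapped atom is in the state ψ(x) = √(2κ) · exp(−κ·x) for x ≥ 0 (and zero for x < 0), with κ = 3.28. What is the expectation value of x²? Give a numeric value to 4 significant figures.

0.04648

⟨x²⟩ = ∫ x²·|ψ|² dx (integrals over the domain).
Every integrand reduces to terms xʲ·e^(−2κx) on [0, ∞); use ∫₀^∞ xʲ·e^(−2κx) dx = j!/(2κ)^(j+1).
⟨x²⟩ = 0.046475.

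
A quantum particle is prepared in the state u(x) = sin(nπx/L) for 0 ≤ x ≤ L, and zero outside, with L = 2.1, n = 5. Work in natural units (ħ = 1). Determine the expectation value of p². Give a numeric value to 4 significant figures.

55.95

p² u = −ħ² d²u/dx²; ⟨p²⟩ = −ħ² ∫ u*·u'' dx / ∫|u|² dx.
d/dx sin(nπx/L) = (nπ/L)·cos(nπx/L) and d²/dx² sin(nπx/L) = −(nπ/L)²·sin(nπx/L); on 0 ≤ x ≤ L, ∫sin²(nπx/L) dx = L/2 and ∫sin(nπx/L)·cos(nπx/L) dx = 0.
State is unnormalized: ∫|u|² dx = 1.0500, and ∫u*·(−ħ² u'') dx = 58.748, so ⟨p²⟩ = 58.748 / 1.0500.
⟨p²⟩ = 55.950.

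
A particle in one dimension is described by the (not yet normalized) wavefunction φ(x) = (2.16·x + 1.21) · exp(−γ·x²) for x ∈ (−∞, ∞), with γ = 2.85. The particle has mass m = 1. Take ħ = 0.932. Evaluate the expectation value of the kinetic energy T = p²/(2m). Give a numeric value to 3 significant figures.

1.78

T = −(ħ²/2m) d²/dx², so ⟨T⟩ = −(ħ²/2m) ∫ φ*·φ'' dx / ∫|φ|² dx; with m = 1.
Expand each integrand as polynomial × e^(−2γx²) and use ∫x^(2j)·e^(−2γx²) dx = (2j−1)!!/(4γ)^j · √(π/(2γ)), odd powers → 0; here √(π/(2γ)) = 0.74240. Differentiate with the product rule, d/dx e^(−γx²) = −2γx·e^(−γx²).
State is unnormalized: ∫|φ|² dx = 1.3908, and ∫φ*·(−ħ²/2m · φ'') dx = 2.4737, so ⟨T⟩ = 2.4737 / 1.3908.
⟨T⟩ = 1.7786.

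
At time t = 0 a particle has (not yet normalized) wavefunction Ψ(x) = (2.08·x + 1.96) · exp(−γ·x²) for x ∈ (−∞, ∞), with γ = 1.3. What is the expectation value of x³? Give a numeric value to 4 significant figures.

⟨x³⟩ = ∫ x³·|Ψ|² dx / ∫|Ψ|² dx (integrals over the domain).
Expand each integrand as polynomial × e^(−2γx²) and use ∫x^(2j)·e^(−2γx²) dx = (2j−1)!!/(4γ)^j · √(π/(2γ)), odd powers → 0; here √(π/(2γ)) = 1.0992.
State is unnormalized: ∫|Ψ|² dx = 5.1374, and ∫Ψ*·x³·Ψ dx = 0.99438, so ⟨x³⟩ = 0.99438 / 5.1374.
⟨x³⟩ = 0.19356.

0.1936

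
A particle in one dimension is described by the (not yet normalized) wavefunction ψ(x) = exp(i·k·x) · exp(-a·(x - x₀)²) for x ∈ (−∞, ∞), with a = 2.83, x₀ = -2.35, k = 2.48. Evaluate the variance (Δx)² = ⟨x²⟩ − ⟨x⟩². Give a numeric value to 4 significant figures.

Compute ⟨x⟩ and ⟨x²⟩ separately, then (Δx)² = ⟨x²⟩ − ⟨x⟩².
Gaussian moments (u = x − x₀): ∫u^(2j)·e^(−2au²) du = (2j−1)!!/(4a)^j · √(π/(2a)), odd powers integrate to 0; here √(π/(2a)) = 0.74502.
Normalization: ∫|ψ|² dx = 0.74502.
⟨x⟩ = -2.3500 and ⟨x²⟩ = 5.6108.
(Δx)² = 5.6108 − (-2.3500)² = 0.088339.

0.08834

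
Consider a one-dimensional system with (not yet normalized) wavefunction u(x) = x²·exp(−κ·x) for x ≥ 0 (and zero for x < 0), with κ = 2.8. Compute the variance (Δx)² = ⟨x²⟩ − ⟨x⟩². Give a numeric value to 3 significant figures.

Compute ⟨x⟩ and ⟨x²⟩ separately, then (Δx)² = ⟨x²⟩ − ⟨x⟩².
Every integrand reduces to terms xʲ·e^(−2κx) on [0, ∞); use ∫₀^∞ xʲ·e^(−2κx) dx = j!/(2κ)^(j+1).
Normalization: ∫|u|² dx = 0.0043578.
⟨x⟩ = 0.89286 and ⟨x²⟩ = 0.95663.
(Δx)² = 0.95663 − (0.89286)² = 0.15944.

0.159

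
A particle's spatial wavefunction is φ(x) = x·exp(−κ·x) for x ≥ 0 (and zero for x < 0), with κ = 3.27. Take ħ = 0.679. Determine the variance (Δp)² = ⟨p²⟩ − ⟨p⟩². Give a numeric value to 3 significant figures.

Compute ⟨p⟩ and ⟨p²⟩ separately; (Δp)² = ⟨p²⟩ − ⟨p⟩².
Differentiate x·exp(−κ·x) with the product rule; every integrand then reduces to terms xʲ·e^(−2κx) on [0, ∞), with ∫₀^∞ xʲ·e^(−2κx) dx = j!/(2κ)^(j+1).
Normalization: ∫|φ|² dx = 0.0071498.
⟨p⟩ = 0.0000 and ⟨p²⟩ = 4.9299.
(Δp)² = 4.9299 − (0.0000)² = 4.9299.

4.93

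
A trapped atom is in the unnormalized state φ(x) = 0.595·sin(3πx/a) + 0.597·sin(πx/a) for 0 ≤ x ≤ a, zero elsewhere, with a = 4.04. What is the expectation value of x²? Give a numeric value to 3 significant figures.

5.60

⟨x²⟩ = ∫ x²·|φ|² dx / ∫|φ|² dx (integrals over the domain).
On 0 ≤ x ≤ a (j ≠ l): ∫sin²(jπx/a) dx = a/2, ∫sin(jπx/a)·sin(lπx/a) dx = 0; diagonal moments ∫x·sin²(jπx/a) dx = a²/4, ∫x²·sin²(jπx/a) dx = a³·(1/6 − 1/(4j²π²)); cross terms ∫x·sin(jπx/a)·sin(lπx/a) dx = 0 for j + l even and −4jla²/(π²(j² − l²)²) for j + l odd, ∫x²·sin(jπx/a)·sin(lπx/a) dx = (−1)^(j+l)·4jla³/(π²(j² − l²)²); higher powers the same way via product-to-sum and parts.
State is unnormalized: ∫|φ|² dx = 1.4351, and ∫φ*·x²·φ dx = 8.0365, so ⟨x²⟩ = 8.0365 / 1.4351.
⟨x²⟩ = 5.6001.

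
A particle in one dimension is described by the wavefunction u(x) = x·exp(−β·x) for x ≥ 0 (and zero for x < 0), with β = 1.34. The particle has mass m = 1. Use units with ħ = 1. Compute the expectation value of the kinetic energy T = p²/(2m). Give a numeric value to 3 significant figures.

0.898

T = −(ħ²/2m) d²/dx², so ⟨T⟩ = −(ħ²/2m) ∫ u*·u'' dx / ∫|u|² dx; with m = 1.
Differentiate x·exp(−β·x) with the product rule; every integrand then reduces to terms xʲ·e^(−2βx) on [0, ∞), with ∫₀^∞ xʲ·e^(−2βx) dx = j!/(2β)^(j+1).
State is unnormalized: ∫|u|² dx = 0.10390, and ∫u*·(−ħ²/2m · u'') dx = 0.093284, so ⟨T⟩ = 0.093284 / 0.10390.
⟨T⟩ = 0.89780.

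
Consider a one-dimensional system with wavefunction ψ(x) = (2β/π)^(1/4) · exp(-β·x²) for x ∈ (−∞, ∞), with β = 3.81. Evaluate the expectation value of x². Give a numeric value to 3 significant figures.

0.0656

⟨x²⟩ = ∫ x²·|ψ|² dx (integrals over the domain).
Gaussian moments: ∫x^(2j)·e^(−2βx²) dx = (2j−1)!!/(4β)^j · √(π/(2β)), odd powers integrate to 0; here √(π/(2β)) = 0.64209.
⟨x²⟩ = 0.065617.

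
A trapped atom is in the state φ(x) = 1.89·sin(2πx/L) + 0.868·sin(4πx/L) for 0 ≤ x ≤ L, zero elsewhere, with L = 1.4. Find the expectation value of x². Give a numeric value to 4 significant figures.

⟨x²⟩ = ∫ x²·|φ|² dx / ∫|φ|² dx (integrals over the domain).
On 0 ≤ x ≤ L (j ≠ l): ∫sin²(jπx/L) dx = L/2, ∫sin(jπx/L)·sin(lπx/L) dx = 0; diagonal moments ∫x·sin²(jπx/L) dx = L²/4, ∫x²·sin²(jπx/L) dx = L³·(1/6 − 1/(4j²π²)); cross terms ∫x·sin(jπx/L)·sin(lπx/L) dx = 0 for j + l even and −4jlL²/(π²(j² − l²)²) for j + l odd, ∫x²·sin(jπx/L)·sin(lπx/L) dx = (−1)^(j+l)·4jlL³/(π²(j² − l²)²); higher powers the same way via product-to-sum and parts.
State is unnormalized: ∫|φ|² dx = 3.0279, and ∫φ*·x²·φ dx = 2.1156, so ⟨x²⟩ = 2.1156 / 3.0279.
⟨x²⟩ = 0.69870.

0.6987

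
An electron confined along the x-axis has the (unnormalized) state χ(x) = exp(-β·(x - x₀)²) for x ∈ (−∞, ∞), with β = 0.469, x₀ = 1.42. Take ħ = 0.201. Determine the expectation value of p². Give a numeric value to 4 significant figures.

p² χ = −ħ² d²χ/dx²; ⟨p²⟩ = −ħ² ∫ χ*·χ'' dx / ∫|χ|² dx.
Gaussian moments (u = x − x₀): ∫u^(2j)·e^(−2βu²) du = (2j−1)!!/(4β)^j · √(π/(2β)), odd powers integrate to 0; here √(π/(2β)) = 1.8301. Derivatives: d/dx e^(−βu²) = −2βu·e^(−βu²), d²/dx² e^(−βu²) = (4β²u² − 2β)·e^(−βu²).
State is unnormalized: ∫|χ|² dx = 1.8301, and ∫χ*·(−ħ² χ'') dx = 0.034677, so ⟨p²⟩ = 0.034677 / 1.8301.
⟨p²⟩ = 0.018948.

0.01895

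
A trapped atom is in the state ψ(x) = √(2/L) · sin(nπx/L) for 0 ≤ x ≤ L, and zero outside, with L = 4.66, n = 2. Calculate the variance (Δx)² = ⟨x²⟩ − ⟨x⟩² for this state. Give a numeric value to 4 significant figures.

1.535

Compute ⟨x⟩ and ⟨x²⟩ separately, then (Δx)² = ⟨x²⟩ − ⟨x⟩².
With sin²θ = (1 − cos2θ)/2 on 0 ≤ x ≤ L: ∫sin²(nπx/L) dx = L/2, ∫x·sin²(nπx/L) dx = L²/4, ∫x²·sin²(nπx/L) dx = L³·(1/6 − 1/(4n²π²)); higher powers xᵏ the same way, integrating xᵏ·cos(2nπx/L) by parts.
⟨x⟩ = 2.3300 and ⟨x²⟩ = 6.9635.
(Δx)² = 6.9635 − (2.3300)² = 1.5346.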